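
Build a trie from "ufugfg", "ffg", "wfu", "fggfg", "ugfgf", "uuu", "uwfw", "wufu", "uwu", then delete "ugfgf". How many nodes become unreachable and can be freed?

4

Walk "ugfgf" from the leaf back toward the root, removing each node that no remaining word uses.
The suffix "gfgf" (4 nodes) is used only by "ugfgf"; the node for "u" still has the child "f", so pruning stops there.
Nodes removed: 4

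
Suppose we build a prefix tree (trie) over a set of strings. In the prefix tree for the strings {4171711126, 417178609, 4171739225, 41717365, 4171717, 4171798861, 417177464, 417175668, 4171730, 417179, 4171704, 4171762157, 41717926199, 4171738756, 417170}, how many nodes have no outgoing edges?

13

Leaves are exactly the stored words that no other stored word extends.
Those words: "4171704", "4171711126", "4171717", "4171730", "41717365", "4171738756", "4171739225", "417175668", "4171762157", "417177464", "417178609", "41717926199", "4171798861"
Leaf count: 13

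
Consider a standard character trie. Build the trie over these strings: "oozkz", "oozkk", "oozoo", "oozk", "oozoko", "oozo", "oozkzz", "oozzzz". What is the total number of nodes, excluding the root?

14

Insert word by word; a character creates a node only if that edge doesn't already exist:
  "oozkz" → 5 new (o, o, z, k, z)
  "oozkk" → prefix "oozk" already present; 1 new (k)
  "oozoo" → prefix "ooz" already present; 2 new (o, o)
  "oozk" → prefix "oozk" already present; 0 new (none)
  "oozoko" → prefix "oozo" already present; 2 new (k, o)
  "oozo" → prefix "oozo" already present; 0 new (none)
  "oozkzz" → prefix "oozkz" already present; 1 new (z)
  "oozzzz" → prefix "ooz" already present; 3 new (z, z, z)
Total nodes = 5 + 1 + 2 + 0 + 2 + 0 + 1 + 3 = 14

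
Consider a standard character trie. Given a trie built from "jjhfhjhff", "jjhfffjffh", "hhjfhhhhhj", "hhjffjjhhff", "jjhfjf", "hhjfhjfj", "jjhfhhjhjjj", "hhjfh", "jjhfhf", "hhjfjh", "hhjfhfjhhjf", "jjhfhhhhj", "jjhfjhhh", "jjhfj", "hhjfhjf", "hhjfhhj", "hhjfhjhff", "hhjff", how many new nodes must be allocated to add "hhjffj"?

Every character of "hhjffj" already lies on an existing path (it is a prefix of some stored word).
No new nodes are needed: 0.

0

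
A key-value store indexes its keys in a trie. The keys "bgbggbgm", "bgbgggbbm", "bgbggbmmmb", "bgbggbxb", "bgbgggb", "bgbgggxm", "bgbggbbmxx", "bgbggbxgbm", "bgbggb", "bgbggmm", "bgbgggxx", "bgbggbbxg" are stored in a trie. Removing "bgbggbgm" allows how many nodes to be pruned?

After clearing the end-marker at "bgbggbgm", prune upward until reaching a node still needed by another word.
The suffix "gm" (2 nodes) is used only by "bgbggbgm"; the node for "bgbggb" still has the child "m", so pruning stops there.
Nodes removed: 2

2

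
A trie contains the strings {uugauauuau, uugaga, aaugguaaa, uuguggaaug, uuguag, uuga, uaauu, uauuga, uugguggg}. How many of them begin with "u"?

Filter for entries beginning with "u":
Matches: "uaauu", "uauuga", "uuga", "uugaga", "uugauauuau", "uugguggg", "uuguag", "uuguggaaug"
Count: 8

8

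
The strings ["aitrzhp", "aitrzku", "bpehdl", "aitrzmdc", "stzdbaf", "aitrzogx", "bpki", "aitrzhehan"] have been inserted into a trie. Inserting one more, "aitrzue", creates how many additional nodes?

2

"aitrz" is already a path in the trie; the remaining "ue" must be added.
New nodes needed: |"aitrzue"| − 5 = 7 − 5 = 2.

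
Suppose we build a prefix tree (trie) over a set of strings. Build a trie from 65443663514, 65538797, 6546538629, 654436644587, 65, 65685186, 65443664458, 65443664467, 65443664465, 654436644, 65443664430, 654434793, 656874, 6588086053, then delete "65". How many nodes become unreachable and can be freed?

0

Walk "65" from the leaf back toward the root, removing each node that no remaining word uses.
Every node on "65" is still needed (e.g. by "65443663514"), so nothing is freed.
Nodes removed: 0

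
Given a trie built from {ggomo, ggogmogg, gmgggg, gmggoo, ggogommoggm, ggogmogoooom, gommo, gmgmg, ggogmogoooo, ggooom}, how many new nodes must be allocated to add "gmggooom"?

2

The longest prefix of "gmggooom" already in the trie is "gmggoo" (length 6).
New nodes needed: |"gmggooom"| − 6 = 8 − 6 = 2.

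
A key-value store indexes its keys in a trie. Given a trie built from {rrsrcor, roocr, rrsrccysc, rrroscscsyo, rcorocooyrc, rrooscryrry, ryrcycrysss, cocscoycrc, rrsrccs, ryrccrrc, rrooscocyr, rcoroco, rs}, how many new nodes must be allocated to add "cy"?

1

Walking "cy" from the root, the first 1 characters ("c") follow existing edges; "y" is the first miss.
Each of the 1 remaining characters creates one node.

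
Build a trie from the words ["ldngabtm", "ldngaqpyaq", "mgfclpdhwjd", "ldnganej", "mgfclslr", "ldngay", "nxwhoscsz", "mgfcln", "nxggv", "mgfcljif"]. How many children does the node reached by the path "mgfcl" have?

4

Follow the path "mgfcl" to its node, then look at its outgoing edges.
Characters that immediately follow "mgfcl" among the stored strings: {j, n, p, s}.
That node has 4 child edges.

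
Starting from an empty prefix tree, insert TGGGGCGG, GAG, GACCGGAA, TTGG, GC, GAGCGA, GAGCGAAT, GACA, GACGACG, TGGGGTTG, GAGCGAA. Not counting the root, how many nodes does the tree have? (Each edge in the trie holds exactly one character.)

Trace insertions, counting only characters that open a new branch:
  "TGGGGCGG" → 8 new (T, G, G, G, G, C, G, G)
  "GAG" → 3 new (G, A, G)
  "GACCGGAA" → prefix "GA" already present; 6 new (C, C, G, G, A, A)
  "TTGG" → prefix "T" already present; 3 new (T, G, G)
  "GC" → prefix "G" already present; 1 new (C)
  "GAGCGA" → prefix "GAG" already present; 3 new (C, G, A)
  "GAGCGAAT" → prefix "GAGCGA" already present; 2 new (A, T)
  "GACA" → prefix "GAC" already present; 1 new (A)
  "GACGACG" → prefix "GAC" already present; 4 new (G, A, C, G)
  "TGGGGTTG" → prefix "TGGGG" already present; 3 new (T, T, G)
  "GAGCGAA" → prefix "GAGCGAA" already present; 0 new (none)
Total nodes = 8 + 3 + 6 + 3 + 1 + 3 + 2 + 1 + 4 + 3 + 0 = 34

34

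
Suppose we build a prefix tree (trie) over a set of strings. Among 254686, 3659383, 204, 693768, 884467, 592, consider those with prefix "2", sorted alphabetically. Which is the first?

204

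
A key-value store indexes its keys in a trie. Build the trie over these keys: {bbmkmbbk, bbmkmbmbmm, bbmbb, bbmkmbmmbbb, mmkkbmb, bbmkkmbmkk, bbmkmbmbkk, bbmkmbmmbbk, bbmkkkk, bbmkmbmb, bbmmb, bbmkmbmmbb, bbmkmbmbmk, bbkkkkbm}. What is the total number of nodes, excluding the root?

Trace insertions, counting only characters that open a new branch:
  "bbmkmbbk" → 8 new (b, b, m, k, m, b, b, k)
  "bbmkmbmbmm" → prefix "bbmkmb" already present; 4 new (m, b, m, m)
  "bbmbb" → prefix "bbm" already present; 2 new (b, b)
  "bbmkmbmmbbb" → prefix "bbmkmbm" already present; 4 new (m, b, b, b)
  "mmkkbmb" → 7 new (m, m, k, k, b, m, b)
  "bbmkkmbmkk" → prefix "bbmk" already present; 6 new (k, m, b, m, k, k)
  "bbmkmbmbkk" → prefix "bbmkmbmb" already present; 2 new (k, k)
  "bbmkmbmmbbk" → prefix "bbmkmbmmbb" already present; 1 new (k)
  "bbmkkkk" → prefix "bbmkk" already present; 2 new (k, k)
  "bbmkmbmb" → prefix "bbmkmbmb" already present; 0 new (none)
  "bbmmb" → prefix "bbm" already present; 2 new (m, b)
  "bbmkmbmmbb" → prefix "bbmkmbmmbb" already present; 0 new (none)
  "bbmkmbmbmk" → prefix "bbmkmbmbm" already present; 1 new (k)
  "bbkkkkbm" → prefix "bb" already present; 6 new (k, k, k, k, b, m)
Total nodes = 8 + 4 + 2 + 4 + 7 + 6 + 2 + 1 + 2 + 0 + 2 + 0 + 1 + 6 = 45

45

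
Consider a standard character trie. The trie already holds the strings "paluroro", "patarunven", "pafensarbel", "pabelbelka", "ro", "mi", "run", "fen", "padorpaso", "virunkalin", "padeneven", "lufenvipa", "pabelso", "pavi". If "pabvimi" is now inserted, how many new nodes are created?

4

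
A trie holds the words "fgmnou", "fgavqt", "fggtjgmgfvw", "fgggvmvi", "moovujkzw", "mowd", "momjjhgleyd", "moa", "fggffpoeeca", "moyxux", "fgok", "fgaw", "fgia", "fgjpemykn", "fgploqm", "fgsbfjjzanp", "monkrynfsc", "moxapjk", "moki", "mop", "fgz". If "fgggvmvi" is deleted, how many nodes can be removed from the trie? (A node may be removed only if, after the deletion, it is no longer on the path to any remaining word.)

After clearing the end-marker at "fgggvmvi", prune upward until reaching a node still needed by another word.
The suffix "gvmvi" (5 nodes) is used only by "fgggvmvi"; the node for "fgg" still has the child "t", so pruning stops there.
Nodes removed: 5

5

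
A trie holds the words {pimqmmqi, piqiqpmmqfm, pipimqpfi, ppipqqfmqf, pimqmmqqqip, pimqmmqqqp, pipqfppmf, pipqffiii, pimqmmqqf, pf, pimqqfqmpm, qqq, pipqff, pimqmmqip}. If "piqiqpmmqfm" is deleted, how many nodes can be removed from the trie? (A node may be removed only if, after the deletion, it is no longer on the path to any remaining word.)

After clearing the end-marker at "piqiqpmmqfm", prune upward until reaching a node still needed by another word.
The suffix "qiqpmmqfm" (9 nodes) is used only by "piqiqpmmqfm"; the node for "pi" still has the child "m", so pruning stops there.
Nodes removed: 9

9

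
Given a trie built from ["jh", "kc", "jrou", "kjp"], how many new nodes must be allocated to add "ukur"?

4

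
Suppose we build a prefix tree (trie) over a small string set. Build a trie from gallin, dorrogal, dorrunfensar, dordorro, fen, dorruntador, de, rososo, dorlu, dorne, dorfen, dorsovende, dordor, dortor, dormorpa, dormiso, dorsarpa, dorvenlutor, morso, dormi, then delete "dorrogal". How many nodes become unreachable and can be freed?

4

Walk "dorrogal" from the leaf back toward the root, removing each node that no remaining word uses.
The suffix "ogal" (4 nodes) is used only by "dorrogal"; the node for "dorr" still has the child "u", so pruning stops there.
Nodes removed: 4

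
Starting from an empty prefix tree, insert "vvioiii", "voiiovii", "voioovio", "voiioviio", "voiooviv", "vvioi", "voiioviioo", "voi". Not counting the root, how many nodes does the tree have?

22

Count nodes per top-level branch (shared prefixes stored once):
  'v'-branch (voi, voiiovii, voiioviio, voiioviioo, voioovio, voiooviv, vvioi, vvioiii): 22 nodes
Sum: 22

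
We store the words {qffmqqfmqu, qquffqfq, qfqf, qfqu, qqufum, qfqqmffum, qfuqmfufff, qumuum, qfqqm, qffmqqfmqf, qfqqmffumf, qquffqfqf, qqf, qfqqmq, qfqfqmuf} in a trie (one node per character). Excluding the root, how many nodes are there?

50

Count nodes per top-level branch (shared prefixes stored once):
  'q'-branch (qffmqqfmqf, qffmqqfmqu, qfqf, qfqfqmuf, qfqqm, qfqqmffum, qfqqmffumf, qfqqmq, qfqu, qfuqmfufff, qqf, qquffqfq, qquffqfqf, qqufum, qumuum): 50 nodes
Sum: 50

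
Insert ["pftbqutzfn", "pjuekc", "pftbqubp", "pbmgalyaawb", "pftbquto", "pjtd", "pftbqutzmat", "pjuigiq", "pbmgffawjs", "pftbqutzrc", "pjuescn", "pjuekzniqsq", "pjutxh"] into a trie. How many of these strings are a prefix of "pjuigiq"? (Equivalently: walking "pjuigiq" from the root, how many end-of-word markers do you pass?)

1

Walk "pjuigiq" from the root; an end-of-word marker is hit whenever a stored word is a prefix of "pjuigiq".
Prefixes of the query that are stored words: "pjuigiq"
Count: 1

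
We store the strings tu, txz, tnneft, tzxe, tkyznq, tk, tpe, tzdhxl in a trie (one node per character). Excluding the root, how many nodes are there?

23

Trie structure (* marks end of a word):
(root)
└─ t
   ├─ k *
   │  └─ y
   │     └─ z
   │        └─ n
   │           └─ q *
   ├─ n
   │  └─ n
   │     └─ e
   │        └─ f
   │           └─ t *
   ├─ p
   │  └─ e *
   ├─ u *
   ├─ x
   │  └─ z *
   └─ z
      ├─ d
      │  └─ h
      │     └─ x
      │        └─ l *
      └─ x
         └─ e *
Counting every labelled node above: 23.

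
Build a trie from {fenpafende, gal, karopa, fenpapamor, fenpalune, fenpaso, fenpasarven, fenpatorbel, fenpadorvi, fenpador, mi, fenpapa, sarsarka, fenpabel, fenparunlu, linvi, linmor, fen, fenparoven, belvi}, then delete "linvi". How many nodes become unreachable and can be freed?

Walk "linvi" from the leaf back toward the root, removing each node that no remaining word uses.
The suffix "vi" (2 nodes) is used only by "linvi"; the node for "lin" still has the child "m", so pruning stops there.
Nodes removed: 2

2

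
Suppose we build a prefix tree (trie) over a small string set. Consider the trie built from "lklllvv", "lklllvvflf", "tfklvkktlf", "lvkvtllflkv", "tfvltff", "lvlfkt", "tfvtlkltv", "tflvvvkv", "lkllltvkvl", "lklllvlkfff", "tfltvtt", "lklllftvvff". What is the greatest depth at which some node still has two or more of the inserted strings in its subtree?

7

Equivalently: take the maximum, over all pairs, of their longest common prefix length.
"lklllvv" and "lklllvvflf" agree on "lklllvv" (7 characters) before diverging; nothing deeper is shared.
Longest shared-prefix length: 7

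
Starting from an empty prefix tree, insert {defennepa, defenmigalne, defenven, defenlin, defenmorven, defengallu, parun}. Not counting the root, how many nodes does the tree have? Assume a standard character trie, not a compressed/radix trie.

For each word, the new-node count is its length minus the longest prefix already in the trie:
  "defennepa" → 9 new (d, e, f, e, n, n, e, p, a)
  "defenmigalne" → prefix "defen" already present; 7 new (m, i, g, a, l, n, e)
  "defenven" → prefix "defen" already present; 3 new (v, e, n)
  "defenlin" → prefix "defen" already present; 3 new (l, i, n)
  "defenmorven" → prefix "defenm" already present; 5 new (o, r, v, e, n)
  "defengallu" → prefix "defen" already present; 5 new (g, a, l, l, u)
  "parun" → 5 new (p, a, r, u, n)
Total nodes = 9 + 7 + 3 + 3 + 5 + 5 + 5 = 37

37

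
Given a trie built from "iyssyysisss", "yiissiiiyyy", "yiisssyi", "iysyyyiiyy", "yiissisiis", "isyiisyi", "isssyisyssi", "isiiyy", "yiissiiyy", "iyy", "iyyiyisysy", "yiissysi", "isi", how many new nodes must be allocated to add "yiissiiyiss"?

"yiissiiy" is already a path in the trie; the remaining "iss" must be added.
So 11 − 8 = 3 new nodes.

3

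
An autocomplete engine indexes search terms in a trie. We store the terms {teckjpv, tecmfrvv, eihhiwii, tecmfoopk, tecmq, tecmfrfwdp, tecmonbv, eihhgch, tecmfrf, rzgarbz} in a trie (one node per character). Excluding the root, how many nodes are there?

43

For each word, the new-node count is its length minus the longest prefix already in the trie:
  "teckjpv" → 7 new (t, e, c, k, j, p, v)
  "tecmfrvv" → prefix "tec" already present; 5 new (m, f, r, v, v)
  "eihhiwii" → 8 new (e, i, h, h, i, w, i, i)
  "tecmfoopk" → prefix "tecmf" already present; 4 new (o, o, p, k)
  "tecmq" → prefix "tecm" already present; 1 new (q)
  "tecmfrfwdp" → prefix "tecmfr" already present; 4 new (f, w, d, p)
  "tecmonbv" → prefix "tecm" already present; 4 new (o, n, b, v)
  "eihhgch" → prefix "eihh" already present; 3 new (g, c, h)
  "tecmfrf" → prefix "tecmfrf" already present; 0 new (none)
  "rzgarbz" → 7 new (r, z, g, a, r, b, z)
Total nodes = 7 + 5 + 8 + 4 + 1 + 4 + 4 + 3 + 0 + 7 = 43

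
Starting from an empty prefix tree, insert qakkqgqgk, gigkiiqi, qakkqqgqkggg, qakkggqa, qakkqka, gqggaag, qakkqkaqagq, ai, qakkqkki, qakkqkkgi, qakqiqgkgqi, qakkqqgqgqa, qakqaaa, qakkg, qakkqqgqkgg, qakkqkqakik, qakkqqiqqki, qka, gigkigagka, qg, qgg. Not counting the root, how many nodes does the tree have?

Trace insertions, counting only characters that open a new branch:
  "qakkqgqgk" → 9 new (q, a, k, k, q, g, q, g, k)
  "gigkiiqi" → 8 new (g, i, g, k, i, i, q, i)
  "qakkqqgqkggg" → prefix "qakkq" already present; 7 new (q, g, q, k, g, g, g)
  "qakkggqa" → prefix "qakk" already present; 4 new (g, g, q, a)
  "qakkqka" → prefix "qakkq" already present; 2 new (k, a)
  "gqggaag" → prefix "g" already present; 6 new (q, g, g, a, a, g)
  "qakkqkaqagq" → prefix "qakkqka" already present; 4 new (q, a, g, q)
  "ai" → 2 new (a, i)
  "qakkqkki" → prefix "qakkqk" already present; 2 new (k, i)
  "qakkqkkgi" → prefix "qakkqkk" already present; 2 new (g, i)
  "qakqiqgkgqi" → prefix "qak" already present; 8 new (q, i, q, g, k, g, q, i)
  "qakkqqgqgqa" → prefix "qakkqqgq" already present; 3 new (g, q, a)
  "qakqaaa" → prefix "qakq" already present; 3 new (a, a, a)
  "qakkg" → prefix "qakkg" already present; 0 new (none)
  "qakkqqgqkgg" → prefix "qakkqqgqkgg" already present; 0 new (none)
  "qakkqkqakik" → prefix "qakkqk" already present; 5 new (q, a, k, i, k)
  "qakkqqiqqki" → prefix "qakkqq" already present; 5 new (i, q, q, k, i)
  "qka" → prefix "q" already present; 2 new (k, a)
  "gigkigagka" → prefix "gigki" already present; 5 new (g, a, g, k, a)
  "qg" → prefix "q" already present; 1 new (g)
  "qgg" → prefix "qg" already present; 1 new (g)
Total nodes = 9 + 8 + 7 + 4 + 2 + 6 + 4 + 2 + 2 + 2 + 8 + 3 + 3 + 0 + 0 + 5 + 5 + 2 + 5 + 1 + 1 = 79

79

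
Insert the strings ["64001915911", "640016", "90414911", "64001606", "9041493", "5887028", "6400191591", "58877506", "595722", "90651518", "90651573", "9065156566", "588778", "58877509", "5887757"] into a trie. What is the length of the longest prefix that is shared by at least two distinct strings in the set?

10

Look for the deepest trie node that still has at least two words in its subtree.
e.g. "6400191591" and "64001915911" share the prefix "6400191591" of length 10; no pair shares a longer one.
Longest shared-prefix length: 10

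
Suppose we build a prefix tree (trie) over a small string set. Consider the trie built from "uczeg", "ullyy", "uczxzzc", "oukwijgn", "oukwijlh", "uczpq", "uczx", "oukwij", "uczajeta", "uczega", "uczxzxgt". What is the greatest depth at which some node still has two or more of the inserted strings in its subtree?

Equivalently: take the maximum, over all pairs, of their longest common prefix length.
"oukwij" and "oukwijgn" agree on "oukwij" (6 characters) before diverging; nothing deeper is shared.
Longest shared-prefix length: 6

6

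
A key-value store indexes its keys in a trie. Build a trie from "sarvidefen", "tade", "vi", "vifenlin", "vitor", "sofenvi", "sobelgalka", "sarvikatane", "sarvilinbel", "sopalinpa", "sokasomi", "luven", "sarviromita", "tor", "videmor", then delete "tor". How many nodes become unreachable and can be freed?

2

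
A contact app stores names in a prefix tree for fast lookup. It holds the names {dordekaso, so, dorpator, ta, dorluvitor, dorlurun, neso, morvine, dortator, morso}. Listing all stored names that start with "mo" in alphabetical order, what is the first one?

morso

Words with prefix "mo", in lexicographic order: "morso", "morvine"
Position 1: morso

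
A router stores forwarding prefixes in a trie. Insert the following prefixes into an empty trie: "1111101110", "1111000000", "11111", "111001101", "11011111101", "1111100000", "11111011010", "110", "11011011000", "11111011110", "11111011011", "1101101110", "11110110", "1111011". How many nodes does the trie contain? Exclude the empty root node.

Trace insertions, counting only characters that open a new branch:
  "1111101110" → 10 new (1, 1, 1, 1, 1, 0, 1, 1, 1, 0)
  "1111000000" → prefix "1111" already present; 6 new (0, 0, 0, 0, 0, 0)
  "11111" → prefix "11111" already present; 0 new (none)
  "111001101" → prefix "111" already present; 6 new (0, 0, 1, 1, 0, 1)
  "11011111101" → prefix "11" already present; 9 new (0, 1, 1, 1, 1, 1, 1, 0, 1)
  "1111100000" → prefix "111110" already present; 4 new (0, 0, 0, 0)
  "11111011010" → prefix "11111011" already present; 3 new (0, 1, 0)
  "110" → prefix "110" already present; 0 new (none)
  "11011011000" → prefix "11011" already present; 6 new (0, 1, 1, 0, 0, 0)
  "11111011110" → prefix "111110111" already present; 2 new (1, 0)
  "11111011011" → prefix "1111101101" already present; 1 new (1)
  "1101101110" → prefix "11011011" already present; 2 new (1, 0)
  "11110110" → prefix "11110" already present; 3 new (1, 1, 0)
  "1111011" → prefix "1111011" already present; 0 new (none)
Total nodes = 10 + 6 + 0 + 6 + 9 + 4 + 3 + 0 + 6 + 2 + 1 + 2 + 3 + 0 = 52

52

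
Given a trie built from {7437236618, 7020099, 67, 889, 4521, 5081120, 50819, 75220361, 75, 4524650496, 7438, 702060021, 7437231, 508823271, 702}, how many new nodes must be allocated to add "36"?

"36" shares no prefix with any stored word, so all 2 characters open new nodes.
2 − 0 = 2 new nodes.

2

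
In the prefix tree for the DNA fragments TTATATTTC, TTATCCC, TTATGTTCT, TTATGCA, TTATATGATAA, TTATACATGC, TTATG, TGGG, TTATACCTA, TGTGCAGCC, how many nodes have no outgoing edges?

A leaf is a node with no children — equivalently, the end of a word that is not a proper prefix of any other stored word.
Those words: "TGGG", "TGTGCAGCC", "TTATACATGC", "TTATACCTA", "TTATATGATAA", "TTATATTTC", "TTATCCC", "TTATGCA", "TTATGTTCT"
Leaf count: 9

9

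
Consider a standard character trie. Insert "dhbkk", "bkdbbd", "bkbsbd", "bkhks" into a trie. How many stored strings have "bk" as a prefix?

Traverse to the node for "bk", then collect every word in that subtree.
Matches: "bkbsbd", "bkdbbd", "bkhks"
Count: 3

3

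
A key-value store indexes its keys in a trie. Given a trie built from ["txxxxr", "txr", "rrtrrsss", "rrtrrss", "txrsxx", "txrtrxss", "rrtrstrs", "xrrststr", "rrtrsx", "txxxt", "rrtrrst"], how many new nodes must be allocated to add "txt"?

The longest prefix of "txt" already in the trie is "tx" (length 2).
So 3 − 2 = 1 new nodes.

1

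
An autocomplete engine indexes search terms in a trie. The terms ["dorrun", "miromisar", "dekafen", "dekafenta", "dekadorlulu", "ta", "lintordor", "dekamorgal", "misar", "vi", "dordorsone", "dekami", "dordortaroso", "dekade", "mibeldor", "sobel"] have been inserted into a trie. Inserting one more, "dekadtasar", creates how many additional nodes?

5

The longest prefix of "dekadtasar" already in the trie is "dekad" (length 5).
So 10 − 5 = 5 new nodes.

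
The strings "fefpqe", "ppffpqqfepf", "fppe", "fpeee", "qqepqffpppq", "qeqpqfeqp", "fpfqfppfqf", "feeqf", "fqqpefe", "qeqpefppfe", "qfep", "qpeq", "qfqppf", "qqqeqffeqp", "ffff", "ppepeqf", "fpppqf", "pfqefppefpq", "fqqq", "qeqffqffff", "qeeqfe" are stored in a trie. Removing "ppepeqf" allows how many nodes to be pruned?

A node on "ppepeqf"'s path can go only if nothing else ends at it or branches off below it.
The suffix "epeqf" (5 nodes) is used only by "ppepeqf"; the node for "pp" still has the child "f", so pruning stops there.
Nodes removed: 5

5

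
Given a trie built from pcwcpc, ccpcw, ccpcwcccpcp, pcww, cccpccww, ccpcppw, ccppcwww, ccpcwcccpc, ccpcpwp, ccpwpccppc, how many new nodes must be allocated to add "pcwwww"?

The longest prefix of "pcwwww" already in the trie is "pcww" (length 4).
So 6 − 4 = 2 new nodes.

2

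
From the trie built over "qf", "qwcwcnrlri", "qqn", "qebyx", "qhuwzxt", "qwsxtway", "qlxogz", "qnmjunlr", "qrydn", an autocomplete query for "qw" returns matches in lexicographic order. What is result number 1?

qwcwcnrlri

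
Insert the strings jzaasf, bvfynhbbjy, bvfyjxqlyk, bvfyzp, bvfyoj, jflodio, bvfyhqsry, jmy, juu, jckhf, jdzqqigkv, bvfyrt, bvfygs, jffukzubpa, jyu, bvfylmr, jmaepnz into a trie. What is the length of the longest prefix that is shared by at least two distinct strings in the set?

4

The deepest shared node is where two words last agree before diverging.
"bvfygs" and "bvfyhqsry" agree on "bvfy" (4 characters) before diverging; nothing deeper is shared.
Longest shared-prefix length: 4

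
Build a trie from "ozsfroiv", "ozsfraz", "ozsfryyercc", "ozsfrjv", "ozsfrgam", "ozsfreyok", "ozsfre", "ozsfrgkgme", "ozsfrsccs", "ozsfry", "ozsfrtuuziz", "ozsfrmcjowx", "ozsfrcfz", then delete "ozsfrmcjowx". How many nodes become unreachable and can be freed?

After clearing the end-marker at "ozsfrmcjowx", prune upward until reaching a node still needed by another word.
The suffix "mcjowx" (6 nodes) is used only by "ozsfrmcjowx"; the node for "ozsfr" still has the child "o", so pruning stops there.
Nodes removed: 6

6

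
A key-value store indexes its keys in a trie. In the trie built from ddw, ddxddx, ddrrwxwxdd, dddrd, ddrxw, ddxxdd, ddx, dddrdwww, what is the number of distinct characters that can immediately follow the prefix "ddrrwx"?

1

Follow the path "ddrrwx" to its node, then look at its outgoing edges.
Distinct next characters after "ddrrwx": w.
That node has 1 child edge.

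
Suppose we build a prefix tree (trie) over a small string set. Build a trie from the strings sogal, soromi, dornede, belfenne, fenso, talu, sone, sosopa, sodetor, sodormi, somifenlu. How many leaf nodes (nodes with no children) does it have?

Leaves are exactly the stored words that no other stored word extends.
Those words: "belfenne", "dornede", "fenso", "sodetor", "sodormi", "sogal", "somifenlu", "sone", "soromi", "sosopa", "talu"
Leaf count: 11

11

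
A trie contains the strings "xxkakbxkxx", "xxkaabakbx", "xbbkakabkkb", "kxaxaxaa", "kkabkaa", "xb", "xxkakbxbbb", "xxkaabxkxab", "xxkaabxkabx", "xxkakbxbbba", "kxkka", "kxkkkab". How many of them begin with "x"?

Traverse to the node for "x", then collect every word in that subtree.
Matches: "xb", "xbbkakabkkb", "xxkaabakbx", "xxkaabxkabx", "xxkaabxkxab", "xxkakbxbbb", "xxkakbxbbba", "xxkakbxkxx"
Count: 8

8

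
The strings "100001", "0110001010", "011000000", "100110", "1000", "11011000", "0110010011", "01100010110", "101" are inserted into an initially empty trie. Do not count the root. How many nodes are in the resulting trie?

Trace insertions, counting only characters that open a new branch:
  "100001" → 6 new (1, 0, 0, 0, 0, 1)
  "0110001010" → 10 new (0, 1, 1, 0, 0, 0, 1, 0, 1, 0)
  "011000000" → prefix "011000" already present; 3 new (0, 0, 0)
  "100110" → prefix "100" already present; 3 new (1, 1, 0)
  "1000" → prefix "1000" already present; 0 new (none)
  "11011000" → prefix "1" already present; 7 new (1, 0, 1, 1, 0, 0, 0)
  "0110010011" → prefix "01100" already present; 5 new (1, 0, 0, 1, 1)
  "01100010110" → prefix "011000101" already present; 2 new (1, 0)
  "101" → prefix "10" already present; 1 new (1)
Total nodes = 6 + 10 + 3 + 3 + 0 + 7 + 5 + 2 + 1 = 37

37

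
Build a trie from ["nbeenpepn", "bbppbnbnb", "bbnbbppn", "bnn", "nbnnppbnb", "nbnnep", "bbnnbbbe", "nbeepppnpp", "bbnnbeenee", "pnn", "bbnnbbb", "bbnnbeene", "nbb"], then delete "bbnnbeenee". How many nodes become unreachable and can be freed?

1

After clearing the end-marker at "bbnnbeenee", prune upward until reaching a node still needed by another word.
The suffix "e" (1 node) is used only by "bbnnbeenee"; "bbnnbeene" is itself a stored word, so pruning stops there.
Nodes removed: 1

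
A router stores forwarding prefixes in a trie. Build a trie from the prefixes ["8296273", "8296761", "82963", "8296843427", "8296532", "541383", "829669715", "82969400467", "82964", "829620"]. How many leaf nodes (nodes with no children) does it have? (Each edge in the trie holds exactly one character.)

10

Leaves are exactly the stored words that no other stored word extends.
Those words: "541383", "829620", "8296273", "82963", "82964", "8296532", "829669715", "8296761", "8296843427", "82969400467"
Leaf count: 10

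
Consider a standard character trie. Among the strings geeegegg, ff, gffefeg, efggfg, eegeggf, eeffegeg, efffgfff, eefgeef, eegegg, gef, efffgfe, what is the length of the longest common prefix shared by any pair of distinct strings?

Equivalently: take the maximum, over all pairs, of their longest common prefix length.
e.g. "eegegg" and "eegeggf" share the prefix "eegegg" of length 6; no pair shares a longer one.
Longest shared-prefix length: 6

6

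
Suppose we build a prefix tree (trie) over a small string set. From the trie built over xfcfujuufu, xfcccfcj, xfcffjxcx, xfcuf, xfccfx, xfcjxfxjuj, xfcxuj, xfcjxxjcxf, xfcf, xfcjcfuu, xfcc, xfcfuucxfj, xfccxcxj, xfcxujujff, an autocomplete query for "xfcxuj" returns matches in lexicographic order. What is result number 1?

Filter for "xfcxuj…" and sort: "xfcxuj", "xfcxujujff"
The 1st is xfcxuj.

xfcxuj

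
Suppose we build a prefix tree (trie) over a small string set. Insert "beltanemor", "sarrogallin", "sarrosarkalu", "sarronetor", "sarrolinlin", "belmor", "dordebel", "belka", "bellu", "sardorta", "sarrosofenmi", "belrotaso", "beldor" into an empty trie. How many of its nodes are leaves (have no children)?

A leaf is a node with no children — equivalently, the end of a word that is not a proper prefix of any other stored word.
Those words: "beldor", "belka", "bellu", "belmor", "belrotaso", "beltanemor", "dordebel", "sardorta", "sarrogallin", "sarrolinlin", "sarronetor", "sarrosarkalu", "sarrosofenmi"
Leaf count: 13

13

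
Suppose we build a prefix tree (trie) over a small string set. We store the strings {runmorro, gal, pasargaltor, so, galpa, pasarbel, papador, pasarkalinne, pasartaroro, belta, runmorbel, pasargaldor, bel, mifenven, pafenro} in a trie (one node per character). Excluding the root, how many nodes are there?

Insert word by word; a character creates a node only if that edge doesn't already exist:
  "runmorro" → 8 new (r, u, n, m, o, r, r, o)
  "gal" → 3 new (g, a, l)
  "pasargaltor" → 11 new (p, a, s, a, r, g, a, l, t, o, r)
  "so" → 2 new (s, o)
  "galpa" → prefix "gal" already present; 2 new (p, a)
  "pasarbel" → prefix "pasar" already present; 3 new (b, e, l)
  "papador" → prefix "pa" already present; 5 new (p, a, d, o, r)
  "pasarkalinne" → prefix "pasar" already present; 7 new (k, a, l, i, n, n, e)
  "pasartaroro" → prefix "pasar" already present; 6 new (t, a, r, o, r, o)
  "belta" → 5 new (b, e, l, t, a)
  "runmorbel" → prefix "runmor" already present; 3 new (b, e, l)
  "pasargaldor" → prefix "pasargal" already present; 3 new (d, o, r)
  "bel" → prefix "bel" already present; 0 new (none)
  "mifenven" → 8 new (m, i, f, e, n, v, e, n)
  "pafenro" → prefix "pa" already present; 5 new (f, e, n, r, o)
Total nodes = 8 + 3 + 11 + 2 + 2 + 3 + 5 + 7 + 6 + 5 + 3 + 3 + 0 + 8 + 5 = 71

71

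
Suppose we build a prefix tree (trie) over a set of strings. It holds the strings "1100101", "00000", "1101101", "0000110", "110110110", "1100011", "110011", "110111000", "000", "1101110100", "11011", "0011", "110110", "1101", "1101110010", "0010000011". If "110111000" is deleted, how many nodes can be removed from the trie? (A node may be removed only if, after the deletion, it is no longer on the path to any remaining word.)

Walk "110111000" from the leaf back toward the root, removing each node that no remaining word uses.
The suffix "0" (1 node) is used only by "110111000"; the node for "11011100" still has the child "1", so pruning stops there.
Nodes removed: 1

1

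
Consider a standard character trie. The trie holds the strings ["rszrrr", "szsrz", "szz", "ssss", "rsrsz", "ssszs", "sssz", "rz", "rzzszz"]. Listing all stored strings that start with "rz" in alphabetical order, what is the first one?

rz

DFS of the "rz" subtree visits, in order: "rz", "rzzszz"
Position 1: rz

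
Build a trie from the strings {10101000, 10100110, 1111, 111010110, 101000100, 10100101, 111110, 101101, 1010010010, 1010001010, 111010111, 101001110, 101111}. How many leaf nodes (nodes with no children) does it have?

12

A leaf is a node with no children — equivalently, the end of a word that is not a proper prefix of any other stored word.
Those words: "101000100", "1010001010", "1010010010", "10100101", "10100110", "101001110", "10101000", "101101", "101111", "111010110", "111010111", "111110"
Leaf count: 12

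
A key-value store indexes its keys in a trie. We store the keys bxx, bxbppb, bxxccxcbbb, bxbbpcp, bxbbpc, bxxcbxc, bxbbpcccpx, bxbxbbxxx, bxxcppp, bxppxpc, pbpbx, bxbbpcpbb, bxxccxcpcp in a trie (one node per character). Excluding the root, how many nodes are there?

49

For each word, the new-node count is its length minus the longest prefix already in the trie:
  "bxx" → 3 new (b, x, x)
  "bxbppb" → prefix "bx" already present; 4 new (b, p, p, b)
  "bxxccxcbbb" → prefix "bxx" already present; 7 new (c, c, x, c, b, b, b)
  "bxbbpcp" → prefix "bxb" already present; 4 new (b, p, c, p)
  "bxbbpc" → prefix "bxbbpc" already present; 0 new (none)
  "bxxcbxc" → prefix "bxxc" already present; 3 new (b, x, c)
  "bxbbpcccpx" → prefix "bxbbpc" already present; 4 new (c, c, p, x)
  "bxbxbbxxx" → prefix "bxb" already present; 6 new (x, b, b, x, x, x)
  "bxxcppp" → prefix "bxxc" already present; 3 new (p, p, p)
  "bxppxpc" → prefix "bx" already present; 5 new (p, p, x, p, c)
  "pbpbx" → 5 new (p, b, p, b, x)
  "bxbbpcpbb" → prefix "bxbbpcp" already present; 2 new (b, b)
  "bxxccxcpcp" → prefix "bxxccxc" already present; 3 new (p, c, p)
Total nodes = 3 + 4 + 7 + 4 + 0 + 3 + 4 + 6 + 3 + 5 + 5 + 2 + 3 = 49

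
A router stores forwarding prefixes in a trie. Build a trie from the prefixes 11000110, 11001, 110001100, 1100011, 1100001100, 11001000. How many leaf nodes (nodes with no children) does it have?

A leaf is a node with no children — equivalently, the end of a word that is not a proper prefix of any other stored word.
Those words: "1100001100", "110001100", "11001000"
Leaf count: 3

3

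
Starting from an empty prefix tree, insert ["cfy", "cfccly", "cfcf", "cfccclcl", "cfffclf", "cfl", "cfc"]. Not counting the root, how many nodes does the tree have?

Trie structure (* marks end of a word):
(root)
└─ c
   └─ f
      ├─ c *
      │  ├─ c
      │  │  ├─ c
      │  │  │  └─ l
      │  │  │     └─ c
      │  │  │        └─ l *
      │  │  └─ l
      │  │     └─ y *
      │  └─ f *
      ├─ f
      │  └─ f
      │     └─ c
      │        └─ l
      │           └─ f *
      ├─ l *
      └─ y *
Counting every labelled node above: 18.

18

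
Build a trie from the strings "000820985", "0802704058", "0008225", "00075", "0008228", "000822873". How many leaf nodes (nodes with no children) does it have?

A leaf is a node with no children — equivalently, the end of a word that is not a proper prefix of any other stored word.
Those words: "00075", "000820985", "0008225", "000822873", "0802704058"
Leaf count: 5

5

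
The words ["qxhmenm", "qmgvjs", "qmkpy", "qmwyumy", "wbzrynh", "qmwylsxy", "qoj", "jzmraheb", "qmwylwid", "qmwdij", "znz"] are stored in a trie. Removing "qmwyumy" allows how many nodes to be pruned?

After clearing the end-marker at "qmwyumy", prune upward until reaching a node still needed by another word.
The suffix "umy" (3 nodes) is used only by "qmwyumy"; the node for "qmwy" still has the child "l", so pruning stops there.
Nodes removed: 3

3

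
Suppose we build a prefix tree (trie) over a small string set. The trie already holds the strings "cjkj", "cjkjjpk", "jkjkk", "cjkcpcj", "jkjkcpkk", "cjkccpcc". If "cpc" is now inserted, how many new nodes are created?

The longest prefix of "cpc" already in the trie is "c" (length 1).
So 3 − 1 = 2 new nodes.

2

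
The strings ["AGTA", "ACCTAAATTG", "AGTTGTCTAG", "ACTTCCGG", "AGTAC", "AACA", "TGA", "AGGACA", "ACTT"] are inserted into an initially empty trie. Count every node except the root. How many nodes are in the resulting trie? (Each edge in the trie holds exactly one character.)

For each word, the new-node count is its length minus the longest prefix already in the trie:
  "AGTA" → 4 new (A, G, T, A)
  "ACCTAAATTG" → prefix "A" already present; 9 new (C, C, T, A, A, A, T, T, G)
  "AGTTGTCTAG" → prefix "AGT" already present; 7 new (T, G, T, C, T, A, G)
  "ACTTCCGG" → prefix "AC" already present; 6 new (T, T, C, C, G, G)
  "AGTAC" → prefix "AGTA" already present; 1 new (C)
  "AACA" → prefix "A" already present; 3 new (A, C, A)
  "TGA" → 3 new (T, G, A)
  "AGGACA" → prefix "AG" already present; 4 new (G, A, C, A)
  "ACTT" → prefix "ACTT" already present; 0 new (none)
Total nodes = 4 + 9 + 7 + 6 + 1 + 3 + 3 + 4 + 0 = 37

37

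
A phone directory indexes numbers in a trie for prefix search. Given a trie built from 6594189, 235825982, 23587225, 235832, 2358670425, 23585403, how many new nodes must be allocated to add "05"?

"05" shares no prefix with any stored word, so all 2 characters open new nodes.
2 − 0 = 2 new nodes.

2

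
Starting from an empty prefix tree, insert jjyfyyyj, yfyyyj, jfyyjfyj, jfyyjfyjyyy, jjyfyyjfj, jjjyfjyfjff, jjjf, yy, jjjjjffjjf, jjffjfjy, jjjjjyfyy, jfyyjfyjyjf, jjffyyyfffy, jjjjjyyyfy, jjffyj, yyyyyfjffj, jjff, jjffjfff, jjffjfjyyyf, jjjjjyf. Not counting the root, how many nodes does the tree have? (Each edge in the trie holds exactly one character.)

82

Trace insertions, counting only characters that open a new branch:
  "jjyfyyyj" → 8 new (j, j, y, f, y, y, y, j)
  "yfyyyj" → 6 new (y, f, y, y, y, j)
  "jfyyjfyj" → prefix "j" already present; 7 new (f, y, y, j, f, y, j)
  "jfyyjfyjyyy" → prefix "jfyyjfyj" already present; 3 new (y, y, y)
  "jjyfyyjfj" → prefix "jjyfyy" already present; 3 new (j, f, j)
  "jjjyfjyfjff" → prefix "jj" already present; 9 new (j, y, f, j, y, f, j, f, f)
  "jjjf" → prefix "jjj" already present; 1 new (f)
  "yy" → prefix "y" already present; 1 new (y)
  "jjjjjffjjf" → prefix "jjj" already present; 7 new (j, j, f, f, j, j, f)
  "jjffjfjy" → prefix "jj" already present; 6 new (f, f, j, f, j, y)
  "jjjjjyfyy" → prefix "jjjjj" already present; 4 new (y, f, y, y)
  "jfyyjfyjyjf" → prefix "jfyyjfyjy" already present; 2 new (j, f)
  "jjffyyyfffy" → prefix "jjff" already present; 7 new (y, y, y, f, f, f, y)
  "jjjjjyyyfy" → prefix "jjjjjy" already present; 4 new (y, y, f, y)
  "jjffyj" → prefix "jjffy" already present; 1 new (j)
  "yyyyyfjffj" → prefix "yy" already present; 8 new (y, y, y, f, j, f, f, j)
  "jjff" → prefix "jjff" already present; 0 new (none)
  "jjffjfff" → prefix "jjffjf" already present; 2 new (f, f)
  "jjffjfjyyyf" → prefix "jjffjfjy" already present; 3 new (y, y, f)
  "jjjjjyf" → prefix "jjjjjyf" already present; 0 new (none)
Total nodes = 8 + 6 + 7 + 3 + 3 + 9 + 1 + 1 + 7 + 6 + 4 + 2 + 7 + 4 + 1 + 8 + 0 + 2 + 3 + 0 = 82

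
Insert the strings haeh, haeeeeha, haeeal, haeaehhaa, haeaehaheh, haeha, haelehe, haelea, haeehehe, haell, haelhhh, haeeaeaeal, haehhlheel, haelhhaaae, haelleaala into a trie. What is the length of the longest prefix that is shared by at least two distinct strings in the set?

6

The deepest shared node is where two words last agree before diverging.
"haeaehaheh" and "haeaehhaa" agree on "haeaeh" (6 characters) before diverging; nothing deeper is shared.
Longest shared-prefix length: 6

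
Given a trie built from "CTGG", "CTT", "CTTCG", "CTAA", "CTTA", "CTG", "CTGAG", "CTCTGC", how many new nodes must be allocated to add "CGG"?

2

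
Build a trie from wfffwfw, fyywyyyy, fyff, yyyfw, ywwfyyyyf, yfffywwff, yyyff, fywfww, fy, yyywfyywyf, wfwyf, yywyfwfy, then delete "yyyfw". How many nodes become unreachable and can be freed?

Walk "yyyfw" from the leaf back toward the root, removing each node that no remaining word uses.
The suffix "w" (1 node) is used only by "yyyfw"; the node for "yyyf" still has the child "f", so pruning stops there.
Nodes removed: 1

1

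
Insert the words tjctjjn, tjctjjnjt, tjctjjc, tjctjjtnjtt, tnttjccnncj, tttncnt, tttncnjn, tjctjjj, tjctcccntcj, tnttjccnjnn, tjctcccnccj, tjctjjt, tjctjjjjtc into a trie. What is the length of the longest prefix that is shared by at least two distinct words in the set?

8

Look for the deepest trie node that still has at least two words in its subtree.
"tjctcccnccj" and "tjctcccntcj" agree on "tjctcccn" (8 characters) before diverging; nothing deeper is shared.
Longest shared-prefix length: 8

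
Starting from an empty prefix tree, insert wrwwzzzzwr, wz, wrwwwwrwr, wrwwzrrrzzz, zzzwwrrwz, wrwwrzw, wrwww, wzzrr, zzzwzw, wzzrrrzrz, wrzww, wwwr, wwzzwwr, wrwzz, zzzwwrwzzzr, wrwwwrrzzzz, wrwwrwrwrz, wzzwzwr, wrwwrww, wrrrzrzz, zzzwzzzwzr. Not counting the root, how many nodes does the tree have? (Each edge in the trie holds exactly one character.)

88

For each word, the new-node count is its length minus the longest prefix already in the trie:
  "wrwwzzzzwr" → 10 new (w, r, w, w, z, z, z, z, w, r)
  "wz" → prefix "w" already present; 1 new (z)
  "wrwwwwrwr" → prefix "wrww" already present; 5 new (w, w, r, w, r)
  "wrwwzrrrzzz" → prefix "wrwwz" already present; 6 new (r, r, r, z, z, z)
  "zzzwwrrwz" → 9 new (z, z, z, w, w, r, r, w, z)
  "wrwwrzw" → prefix "wrww" already present; 3 new (r, z, w)
  "wrwww" → prefix "wrwww" already present; 0 new (none)
  "wzzrr" → prefix "wz" already present; 3 new (z, r, r)
  "zzzwzw" → prefix "zzzw" already present; 2 new (z, w)
  "wzzrrrzrz" → prefix "wzzrr" already present; 4 new (r, z, r, z)
  "wrzww" → prefix "wr" already present; 3 new (z, w, w)
  "wwwr" → prefix "w" already present; 3 new (w, w, r)
  "wwzzwwr" → prefix "ww" already present; 5 new (z, z, w, w, r)
  "wrwzz" → prefix "wrw" already present; 2 new (z, z)
  "zzzwwrwzzzr" → prefix "zzzwwr" already present; 5 new (w, z, z, z, r)
  "wrwwwrrzzzz" → prefix "wrwww" already present; 6 new (r, r, z, z, z, z)
  "wrwwrwrwrz" → prefix "wrwwr" already present; 5 new (w, r, w, r, z)
  "wzzwzwr" → prefix "wzz" already present; 4 new (w, z, w, r)
  "wrwwrww" → prefix "wrwwrw" already present; 1 new (w)
  "wrrrzrzz" → prefix "wr" already present; 6 new (r, r, z, r, z, z)
  "zzzwzzzwzr" → prefix "zzzwz" already present; 5 new (z, z, w, z, r)
Total nodes = 10 + 1 + 5 + 6 + 9 + 3 + 0 + 3 + 2 + 4 + 3 + 3 + 5 + 2 + 5 + 6 + 5 + 4 + 1 + 6 + 5 = 88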